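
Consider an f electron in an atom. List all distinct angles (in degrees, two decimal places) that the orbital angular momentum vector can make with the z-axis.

θ ∈ {30.00°, 54.74°, 73.22°, 90.00°, 106.78°, 125.26°, 150.00°}

For an f orbital, l = 3.
|L| = √(l(l+1)) ℏ = 2√3 ℏ.
cos θ = m_l/√12 for each m_l ∈ {-3, -2, -1, 0, 1, 2, 3}.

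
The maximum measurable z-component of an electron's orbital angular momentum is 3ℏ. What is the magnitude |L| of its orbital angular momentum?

L_z,max = lℏ, so l = 3.
Then |L| = ℏ√(3·4) = 2√3 ℏ.

|L| = 2√3 ℏ ≈ 3.464ℏ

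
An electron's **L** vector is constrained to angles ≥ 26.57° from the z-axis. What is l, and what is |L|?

l = 4, |L| = 2√5 ℏ ≈ 4.472ℏ

At minimum angle, m_l = l, so cos θ = l/√(l(l+1)); cos²θ = l/(l+1) = 0.7999.
Solving: l = 4.
Then |L| = ℏ√(4·5) = 2√5 ℏ.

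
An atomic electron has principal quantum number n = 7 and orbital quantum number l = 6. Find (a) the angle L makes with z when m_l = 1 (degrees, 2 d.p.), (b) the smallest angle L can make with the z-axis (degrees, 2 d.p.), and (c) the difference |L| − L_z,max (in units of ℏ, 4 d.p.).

For m_l = 1: cos θ = 1/√42, θ ≈ 81.12°.
cos θ_min = 6/√42, so θ_min ≈ 22.21°.
|L| − L_z,max = (√42 − 6)ℏ ≈ 0.4807ℏ.

θ(m_l=1) ≈ 81.12°; θ_min ≈ 22.21°; |L|−L_z,max ≈ 0.4807ℏ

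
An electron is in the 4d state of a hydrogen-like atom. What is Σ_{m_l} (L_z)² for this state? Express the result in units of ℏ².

4d means n = 4, l = 2.
The allowed m_l values are -2, -1, 0, 1, 2.
Summing m² from −2 to 2: Σ m_l² = 10.

Σ(L_z)² = 10 ℏ²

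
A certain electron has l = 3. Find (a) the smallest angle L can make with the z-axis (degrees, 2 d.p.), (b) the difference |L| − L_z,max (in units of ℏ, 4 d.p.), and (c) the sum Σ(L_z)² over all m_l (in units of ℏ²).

θ_min ≈ 30.00°; |L|−L_z,max ≈ 0.4641ℏ; Σ(L_z)² = 28 ℏ²

cos θ_min = 3/√12, so θ_min ≈ 30.00°.
|L| − L_z,max = (2√3 − 3)ℏ ≈ 0.4641ℏ.
Σ m_l² = 28, so Σ(L_z)² = 28 ℏ².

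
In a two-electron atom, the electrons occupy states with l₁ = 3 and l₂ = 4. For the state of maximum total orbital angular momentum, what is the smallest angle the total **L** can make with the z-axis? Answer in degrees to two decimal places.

θ_min ≈ 20.70°

Angular momentum addition gives L = |l₁ − l₂|, …, l₁ + l₂.
Allowed values: L = 1, 2, 3, 4, 5, 6, 7.
The maximum is L = 7, with |L_tot| = ℏ√(7·8) = 2√14 ℏ.
The minimum angle with z is arccos(7/√56) ≈ 20.70°.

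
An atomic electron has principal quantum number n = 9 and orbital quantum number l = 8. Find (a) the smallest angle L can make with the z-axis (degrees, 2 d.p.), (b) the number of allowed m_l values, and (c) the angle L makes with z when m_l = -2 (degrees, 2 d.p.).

θ_min ≈ 19.47°; 17 values; θ(m_l=-2) ≈ 103.63°

cos θ_min = 8/√72, so θ_min ≈ 19.47°.
There are 2l+1 = 17 values of m_l.
For m_l = -2: cos θ = -2/√72, θ ≈ 103.63°.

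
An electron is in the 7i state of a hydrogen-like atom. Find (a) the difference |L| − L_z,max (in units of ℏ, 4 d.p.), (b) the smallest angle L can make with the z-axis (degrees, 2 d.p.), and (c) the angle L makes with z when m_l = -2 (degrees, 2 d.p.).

|L|−L_z,max ≈ 0.4807ℏ; θ_min ≈ 22.21°; θ(m_l=-2) ≈ 107.98°

For 7i, l = 6.
|L| − L_z,max = (√42 − 6)ℏ ≈ 0.4807ℏ.
cos θ_min = 6/√42, so θ_min ≈ 22.21°.
For m_l = -2: cos θ = -2/√42, θ ≈ 107.98°.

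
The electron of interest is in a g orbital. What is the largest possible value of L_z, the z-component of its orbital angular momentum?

L_z,max = 4ℏ

For a g orbital, l = 4.
L_z = m_l ℏ with m_l ∈ {−4, …, 4}; the maximum is m_l = 4.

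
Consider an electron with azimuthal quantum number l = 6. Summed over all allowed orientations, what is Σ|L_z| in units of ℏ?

m_l runs from −6 to 6, i.e. {-6, -5, -4, -3, -2, -1, 0, 1, 2, 3, 4, 5, 6}.
Σ|m_l| = 2(1+2+…+6) = 42.

Σ|L_z| = 42 ℏ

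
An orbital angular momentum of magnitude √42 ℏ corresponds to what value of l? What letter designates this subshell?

l = 6 (i orbital)

(|L|/ℏ)² = l(l+1) = 42.
Solving: l = 6.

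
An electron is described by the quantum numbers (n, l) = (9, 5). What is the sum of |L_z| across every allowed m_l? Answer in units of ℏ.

m_l runs from −5 to 5, i.e. {-5, -4, -3, -2, -1, 0, 1, 2, 3, 4, 5}.
Σ|m_l| = 2(1+2+…+5) = 30.

Σ|L_z| = 30 ℏ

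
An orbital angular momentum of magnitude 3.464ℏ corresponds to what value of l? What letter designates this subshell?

(|L|/ℏ)² = l(l+1) = 12.
The positive root is l = 3.

l = 3 (f orbital)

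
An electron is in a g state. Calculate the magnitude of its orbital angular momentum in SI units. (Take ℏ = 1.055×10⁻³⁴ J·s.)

|L| = 4.718×10⁻³⁴ J·s

G corresponds to l = 4.
|L| = ℏ√(l(l+1)) = ℏ√(4·5) = 2√5 ℏ
Numerically, |L| = 4.472 × (1.055×10⁻³⁴ J·s) = 4.718×10⁻³⁴ J·s.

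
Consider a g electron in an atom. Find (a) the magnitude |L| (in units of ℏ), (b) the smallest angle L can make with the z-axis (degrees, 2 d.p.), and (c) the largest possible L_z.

The letter g corresponds to l = 4.
|L| = ℏ√(4·5) = 2√5 ℏ ≈ 4.472ℏ.
cos θ_min = 4/√20, so θ_min ≈ 26.57°.
L_z,max = lℏ = 4ℏ.

|L| = 2√5 ℏ ≈ 4.472ℏ; θ_min ≈ 26.57°; L_z,max = 4ℏ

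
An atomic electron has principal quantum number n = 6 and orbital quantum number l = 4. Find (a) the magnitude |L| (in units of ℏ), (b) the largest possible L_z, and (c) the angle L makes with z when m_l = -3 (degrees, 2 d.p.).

|L| = 2√5 ℏ ≈ 4.472ℏ; L_z,max = 4ℏ; θ(m_l=-3) ≈ 132.13°

|L| = ℏ√(4·5) = 2√5 ℏ ≈ 4.472ℏ.
L_z,max = lℏ = 4ℏ.
For m_l = -3: cos θ = -3/√20, θ ≈ 132.13°.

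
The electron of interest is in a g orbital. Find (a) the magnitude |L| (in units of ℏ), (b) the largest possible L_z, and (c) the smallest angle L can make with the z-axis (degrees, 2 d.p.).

The letter g corresponds to l = 4.
|L| = ℏ√(4·5) = 2√5 ℏ ≈ 4.472ℏ.
L_z,max = lℏ = 4ℏ.
cos θ_min = 4/√20, so θ_min ≈ 26.57°.

|L| = 2√5 ℏ ≈ 4.472ℏ; L_z,max = 4ℏ; θ_min ≈ 26.57°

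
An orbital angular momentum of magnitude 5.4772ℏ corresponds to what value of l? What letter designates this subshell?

l = 5 (h orbital)

Since |L|² = l(l+1)ℏ², l(l+1) = 30.
l² + l − 30 = 0 ⇒ l = 5.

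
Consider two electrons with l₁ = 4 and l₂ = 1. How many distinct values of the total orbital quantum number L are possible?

L runs from |4 − 1| = 3 to 4 + 1 = 5.
Allowed values: L = 3, 4, 5.
That is 3 values.

3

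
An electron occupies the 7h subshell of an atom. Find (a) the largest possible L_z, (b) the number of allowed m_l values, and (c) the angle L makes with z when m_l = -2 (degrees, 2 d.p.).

L_z,max = 5ℏ; 11 values; θ(m_l=-2) ≈ 111.42°

For 7h, l = 5.
L_z,max = lℏ = 5ℏ.
There are 2l+1 = 11 values of m_l.
For m_l = -2: cos θ = -2/√30, θ ≈ 111.42°.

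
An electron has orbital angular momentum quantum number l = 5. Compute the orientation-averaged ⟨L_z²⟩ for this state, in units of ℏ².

⟨L_z²⟩ = 10 ℏ²

m_l ∈ {-5, -4, -3, -2, -1, 0, 1, 2, 3, 4, 5}.
⟨L_z²⟩ = ℏ²·(Σ m_l²)/(2l+1) = ℏ²·110/11 = 10ℏ².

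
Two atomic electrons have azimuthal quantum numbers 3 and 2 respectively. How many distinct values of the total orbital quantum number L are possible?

5

The total orbital quantum number L ranges from |l₁ − l₂| to l₁ + l₂ in integer steps.
L ∈ {1, 2, 3, 4, 5}.
That is 5 values.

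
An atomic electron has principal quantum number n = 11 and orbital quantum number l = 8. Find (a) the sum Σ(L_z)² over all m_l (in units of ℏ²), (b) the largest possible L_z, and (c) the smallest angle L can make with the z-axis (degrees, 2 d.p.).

Σ(L_z)² = 408 ℏ²; L_z,max = 8ℏ; θ_min ≈ 19.47°

Σ m_l² = 408, so Σ(L_z)² = 408 ℏ².
L_z,max = lℏ = 8ℏ.
cos θ_min = 8/√72, so θ_min ≈ 19.47°.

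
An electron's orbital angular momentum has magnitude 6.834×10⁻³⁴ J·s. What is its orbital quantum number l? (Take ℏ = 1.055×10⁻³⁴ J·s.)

l = 6

Dividing by ℏ: |L|/ℏ ≈ 6.478.
(|L|/ℏ)² = l(l+1) ≈ 41.96 ⇒ l = 6.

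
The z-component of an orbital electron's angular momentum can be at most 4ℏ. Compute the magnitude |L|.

Since max m_l = l, l = 4.
Then |L| = ℏ√(4·5) = 2√5 ℏ.

|L| = 2√5 ℏ ≈ 4.472ℏ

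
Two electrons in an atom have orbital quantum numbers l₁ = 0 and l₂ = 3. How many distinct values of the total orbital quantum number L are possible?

By the triangle rule, |l₁ − l₂| ≤ L ≤ l₁ + l₂.
So L can be 3.
That is 1 value.

1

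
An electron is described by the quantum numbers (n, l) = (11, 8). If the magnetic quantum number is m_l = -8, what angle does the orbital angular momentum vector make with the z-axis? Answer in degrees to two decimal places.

|L| = √(l(l+1)) ℏ = 6√2 ℏ.
L_z = m_l ℏ = −8ℏ.
cos θ = L_z/|L| = -8/√72, so θ ≈ 160.53°.

θ ≈ 160.53°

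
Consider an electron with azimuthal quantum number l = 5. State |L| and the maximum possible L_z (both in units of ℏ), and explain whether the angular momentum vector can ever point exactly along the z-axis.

No: L_z,max = 5ℏ < |L| = √30 ℏ ≈ 5.477ℏ

|L| = √30 ℏ ≈ 5.4772ℏ, while L_z,max = lℏ = 5ℏ.
Since |L| > L_z,max, the vector can never point exactly along z; the closest it comes is θ_min = arccos(5/√30) ≈ 24.1°.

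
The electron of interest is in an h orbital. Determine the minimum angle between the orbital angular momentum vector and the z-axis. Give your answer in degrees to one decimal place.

The letter h corresponds to l = 5.
|L| = √(l(l+1)) ℏ = √30 ℏ.
The smallest angle corresponds to the largest L_z, i.e. m_l = l = 5, giving L_z = 5ℏ.
cos θ_min = 5/√30, so θ_min ≈ 24.1°.

θ_min ≈ 24.1°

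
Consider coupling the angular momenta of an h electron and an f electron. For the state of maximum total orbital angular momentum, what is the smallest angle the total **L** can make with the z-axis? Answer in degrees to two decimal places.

θ_min ≈ 19.47°

L runs from |5 − 3| = 2 to 5 + 3 = 8.
So L can be 2, 3, 4, 5, 6, 7, 8.
The maximum is L = 8, with |L_tot| = ℏ√(8·9) = 6√2 ℏ.
The minimum angle with z is arccos(8/√72) ≈ 19.47°.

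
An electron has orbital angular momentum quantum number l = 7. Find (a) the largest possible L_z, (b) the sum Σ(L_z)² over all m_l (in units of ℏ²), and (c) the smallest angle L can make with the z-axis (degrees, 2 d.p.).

L_z,max = lℏ = 7ℏ.
Σ m_l² = 280, so Σ(L_z)² = 280 ℏ².
cos θ_min = 7/√56, so θ_min ≈ 20.70°.

L_z,max = 7ℏ; Σ(L_z)² = 280 ℏ²; θ_min ≈ 20.70°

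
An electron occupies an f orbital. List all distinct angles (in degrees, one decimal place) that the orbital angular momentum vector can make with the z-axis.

The letter f corresponds to l = 3.
|L| = ℏ√(l(l+1)) = 2√3 ℏ.
cos θ = m_l/√12 for each m_l ∈ {-3, -2, -1, 0, 1, 2, 3}.

θ ∈ {30.0°, 54.7°, 73.2°, 90.0°, 106.8°, 125.3°, 150.0°}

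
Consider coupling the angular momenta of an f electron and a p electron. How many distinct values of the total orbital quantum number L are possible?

3

L runs from |3 − 1| = 2 to 3 + 1 = 4.
L ∈ {2, 3, 4}.
That is 3 values.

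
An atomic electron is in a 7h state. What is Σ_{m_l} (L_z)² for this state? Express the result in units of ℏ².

Σ(L_z)² = 110 ℏ²

For 7h, l = 5.
m_l runs from −5 to 5, i.e. {-5, -4, -3, -2, -1, 0, 1, 2, 3, 4, 5}.
Σ m_l² = 2·(1 + 4 + 9 + 16 + 25) = 110.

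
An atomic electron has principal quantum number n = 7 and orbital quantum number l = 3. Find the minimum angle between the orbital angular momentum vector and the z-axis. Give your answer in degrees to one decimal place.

θ_min ≈ 30.0°

|L| = √(l(l+1)) ℏ = 2√3 ℏ.
The smallest angle corresponds to the largest L_z, i.e. m_l = l = 3, giving L_z = 3ℏ.
cos θ_min = 3/√12, so θ_min ≈ 30.0°.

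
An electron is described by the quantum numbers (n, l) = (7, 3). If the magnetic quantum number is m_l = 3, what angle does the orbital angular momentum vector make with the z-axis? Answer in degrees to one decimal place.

|L|² = l(l+1)ℏ² = 12ℏ², so |L| = 2√3 ℏ.
L_z = m_l ℏ = 3ℏ.
cos θ = L_z/|L| = 3/√12, so θ ≈ 30.0°.

θ ≈ 30.0°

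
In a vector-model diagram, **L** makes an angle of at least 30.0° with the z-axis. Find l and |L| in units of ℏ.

l = 3, |L| = 2√3 ℏ ≈ 3.464ℏ

cos θ_min = l/√(l(l+1)) = √(l/(l+1)), so l/(l+1) = cos²(30.0°) = 0.7500.
Thus l = 0.7500/(1 − 0.7500) ≈ 3.
Then |L| = ℏ√(3·4) = 2√3 ℏ.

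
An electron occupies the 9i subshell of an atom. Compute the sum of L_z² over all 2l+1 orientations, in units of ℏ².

9i means n = 9, l = 6.
m_l ∈ {-6, -5, -4, -3, -2, -1, 0, 1, 2, 3, 4, 5, 6}.
Summing m² from −6 to 6: Σ m_l² = 182.

Σ(L_z)² = 182 ℏ²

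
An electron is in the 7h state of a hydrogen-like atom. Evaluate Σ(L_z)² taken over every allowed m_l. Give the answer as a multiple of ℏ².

Σ(L_z)² = 110 ℏ²

For 7h, l = 5.
m_l runs from −5 to 5, i.e. {-5, -4, -3, -2, -1, 0, 1, 2, 3, 4, 5}.
Σ m_l² = 2·(1 + 4 + 9 + 16 + 25) = 110.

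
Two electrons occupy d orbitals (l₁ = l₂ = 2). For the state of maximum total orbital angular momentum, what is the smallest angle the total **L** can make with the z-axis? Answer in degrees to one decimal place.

Angular momentum addition gives L = |l₁ − l₂|, …, l₁ + l₂.
So L can be 0, 1, 2, 3, 4.
The maximum is L = 4, with |L_tot| = ℏ√(4·5) = 2√5 ℏ.
The minimum angle with z is arccos(4/√20) ≈ 26.6°.

θ_min ≈ 26.6°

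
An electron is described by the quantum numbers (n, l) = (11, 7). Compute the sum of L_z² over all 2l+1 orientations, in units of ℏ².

Σ(L_z)² = 280 ℏ²

m_l runs from −7 to 7, i.e. {-7, -6, -5, -4, -3, -2, -1, 0, 1, 2, 3, 4, 5, 6, 7}.
Σ m_l² = 2·(1 + 4 + 9 + 16 + 25 + 36 + 49) = 280.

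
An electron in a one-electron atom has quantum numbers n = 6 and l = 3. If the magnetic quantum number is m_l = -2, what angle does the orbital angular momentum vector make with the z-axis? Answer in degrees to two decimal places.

θ ≈ 125.26°

|L| = √(l(l+1)) ℏ = 2√3 ℏ.
L_z = m_l ℏ = −2ℏ.
cos θ = L_z/|L| = -2/√12, so θ ≈ 125.26°.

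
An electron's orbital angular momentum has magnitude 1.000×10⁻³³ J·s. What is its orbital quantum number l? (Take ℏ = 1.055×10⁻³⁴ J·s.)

|L|/ℏ = (1.000×10⁻³³)/(1.055×10⁻³⁴) ≈ 9.479.
Set l(l+1) = 89.85; the integer solution is l = 9.

l = 9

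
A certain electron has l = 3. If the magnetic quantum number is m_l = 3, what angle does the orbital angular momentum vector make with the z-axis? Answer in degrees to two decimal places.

θ ≈ 30.00°

|L| = √(l(l+1)) ℏ = 2√3 ℏ.
L_z = m_l ℏ = 3ℏ.
cos θ = L_z/|L| = 3/√12, so θ ≈ 30.00°.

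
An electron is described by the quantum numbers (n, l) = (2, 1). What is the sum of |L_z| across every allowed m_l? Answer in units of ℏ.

m_l ∈ {-1, 0, 1}.
Σ|m_l| = l(l+1) = 2.

Σ|L_z| = 2 ℏ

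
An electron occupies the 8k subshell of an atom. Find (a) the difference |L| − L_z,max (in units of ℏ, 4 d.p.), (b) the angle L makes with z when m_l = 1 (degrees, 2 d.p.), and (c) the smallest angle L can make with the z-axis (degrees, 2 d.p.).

For 8k, l = 7.
|L| − L_z,max = (2√14 − 7)ℏ ≈ 0.4833ℏ.
For m_l = 1: cos θ = 1/√56, θ ≈ 82.32°.
cos θ_min = 7/√56, so θ_min ≈ 20.70°.

|L|−L_z,max ≈ 0.4833ℏ; θ(m_l=1) ≈ 82.32°; θ_min ≈ 20.70°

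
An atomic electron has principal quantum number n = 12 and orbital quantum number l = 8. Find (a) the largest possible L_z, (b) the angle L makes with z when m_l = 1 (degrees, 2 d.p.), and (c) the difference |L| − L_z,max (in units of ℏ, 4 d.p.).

L_z,max = lℏ = 8ℏ.
For m_l = 1: cos θ = 1/√72, θ ≈ 83.23°.
|L| − L_z,max = (6√2 − 8)ℏ ≈ 0.4853ℏ.

L_z,max = 8ℏ; θ(m_l=1) ≈ 83.23°; |L|−L_z,max ≈ 0.4853ℏ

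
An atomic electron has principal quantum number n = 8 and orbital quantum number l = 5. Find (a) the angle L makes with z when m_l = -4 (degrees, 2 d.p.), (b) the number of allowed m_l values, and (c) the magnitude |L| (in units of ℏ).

For m_l = -4: cos θ = -4/√30, θ ≈ 136.91°.
There are 2l+1 = 11 values of m_l.
|L| = ℏ√(5·6) = √30 ℏ ≈ 5.477ℏ.

θ(m_l=-4) ≈ 136.91°; 11 values; |L| = √30 ℏ ≈ 5.477ℏ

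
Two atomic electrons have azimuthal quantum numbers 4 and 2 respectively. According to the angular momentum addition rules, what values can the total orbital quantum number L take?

L = 2, 3, 4, 5, 6

L runs from |4 − 2| = 2 to 4 + 2 = 6.
L ∈ {2, 3, 4, 5, 6}.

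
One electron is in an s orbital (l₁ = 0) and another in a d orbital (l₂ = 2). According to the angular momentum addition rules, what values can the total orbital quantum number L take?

L = 2

The total orbital quantum number L ranges from |l₁ − l₂| to l₁ + l₂ in integer steps.
L ∈ {2}.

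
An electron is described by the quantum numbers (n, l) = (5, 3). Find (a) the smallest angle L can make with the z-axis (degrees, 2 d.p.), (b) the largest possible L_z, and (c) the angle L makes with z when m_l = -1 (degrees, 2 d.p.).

θ_min ≈ 30.00°; L_z,max = 3ℏ; θ(m_l=-1) ≈ 106.78°

cos θ_min = 3/√12, so θ_min ≈ 30.00°.
L_z,max = lℏ = 3ℏ.
For m_l = -1: cos θ = -1/√12, θ ≈ 106.78°.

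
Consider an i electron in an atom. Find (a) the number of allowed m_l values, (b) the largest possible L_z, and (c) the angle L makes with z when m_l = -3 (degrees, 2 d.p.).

13 values; L_z,max = 6ℏ; θ(m_l=-3) ≈ 117.58°

The letter i corresponds to l = 6.
There are 2l+1 = 13 values of m_l.
L_z,max = lℏ = 6ℏ.
For m_l = -3: cos θ = -3/√42, θ ≈ 117.58°.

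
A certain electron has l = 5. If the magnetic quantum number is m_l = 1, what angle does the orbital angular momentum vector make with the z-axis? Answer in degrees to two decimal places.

|L| = ℏ√(l(l+1)) = √30 ℏ.
L_z = m_l ℏ = 1ℏ.
cos θ = L_z/|L| = 1/√30, so θ ≈ 79.48°.

θ ≈ 79.48°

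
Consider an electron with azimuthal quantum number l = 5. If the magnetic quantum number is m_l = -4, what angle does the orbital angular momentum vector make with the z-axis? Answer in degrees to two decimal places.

θ ≈ 136.91°

|L| = ℏ√(l(l+1)) = √30 ℏ.
L_z = m_l ℏ = −4ℏ.
cos θ = L_z/|L| = -4/√30, so θ ≈ 136.91°.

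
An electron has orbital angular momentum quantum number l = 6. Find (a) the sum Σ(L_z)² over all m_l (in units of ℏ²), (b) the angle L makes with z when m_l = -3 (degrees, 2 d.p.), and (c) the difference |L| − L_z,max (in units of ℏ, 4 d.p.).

Σ m_l² = 182, so Σ(L_z)² = 182 ℏ².
For m_l = -3: cos θ = -3/√42, θ ≈ 117.58°.
|L| − L_z,max = (√42 − 6)ℏ ≈ 0.4807ℏ.

Σ(L_z)² = 182 ℏ²; θ(m_l=-3) ≈ 117.58°; |L|−L_z,max ≈ 0.4807ℏ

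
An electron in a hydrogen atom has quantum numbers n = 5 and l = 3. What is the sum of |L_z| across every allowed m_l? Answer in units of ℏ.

m_l ∈ {-3, -2, -1, 0, 1, 2, 3}.
Σ|m_l| = 2(1+2+…+3) = 12.

Σ|L_z| = 12 ℏ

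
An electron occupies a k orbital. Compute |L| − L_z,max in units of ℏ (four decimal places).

The letter k corresponds to l = 7.
|L| = 2√14 ℏ ≈ 7.4833ℏ, while L_z,max = lℏ = 7ℏ.
The difference is (2√14 − 7)ℏ ≈ 0.4833ℏ.

|L| − L_z,max ≈ 0.4833ℏ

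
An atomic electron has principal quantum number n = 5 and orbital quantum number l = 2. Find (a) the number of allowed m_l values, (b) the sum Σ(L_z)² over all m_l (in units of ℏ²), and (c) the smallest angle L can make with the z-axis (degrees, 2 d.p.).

There are 2l+1 = 5 values of m_l.
Σ m_l² = 10, so Σ(L_z)² = 10 ℏ².
cos θ_min = 2/√6, so θ_min ≈ 35.26°.

5 values; Σ(L_z)² = 10 ℏ²; θ_min ≈ 35.26°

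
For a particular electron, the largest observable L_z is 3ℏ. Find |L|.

|L| = 2√3 ℏ ≈ 3.464ℏ

Since max m_l = l, l = 3.
Then |L| = ℏ√(3·4) = 2√3 ℏ.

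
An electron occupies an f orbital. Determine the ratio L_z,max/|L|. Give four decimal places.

L_z,max/|L| = 0.8660

For an f orbital, l = 3.
|L| = 2√3 ℏ ≈ 3.4641ℏ, while L_z,max = lℏ = 3ℏ.
L_z,max/|L| = 3/√12 = 0.8660.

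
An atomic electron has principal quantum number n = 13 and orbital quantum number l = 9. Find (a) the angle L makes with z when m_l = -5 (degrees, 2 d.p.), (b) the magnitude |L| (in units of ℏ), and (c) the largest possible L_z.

θ(m_l=-5) ≈ 121.81°; |L| = 3√10 ℏ ≈ 9.487ℏ; L_z,max = 9ℏ

For m_l = -5: cos θ = -5/√90, θ ≈ 121.81°.
|L| = ℏ√(9·10) = 3√10 ℏ ≈ 9.487ℏ.
L_z,max = lℏ = 9ℏ.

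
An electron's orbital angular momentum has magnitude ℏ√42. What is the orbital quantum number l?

l = 6

|L| = ℏ√(l(l+1)), so l(l+1) = 42.
The positive root is l = 6.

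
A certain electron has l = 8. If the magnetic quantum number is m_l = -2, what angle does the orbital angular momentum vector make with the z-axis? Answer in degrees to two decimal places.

θ ≈ 103.63°

|L| = √(l(l+1)) ℏ = 6√2 ℏ.
L_z = m_l ℏ = −2ℏ.
cos θ = L_z/|L| = -2/√72, so θ ≈ 103.63°.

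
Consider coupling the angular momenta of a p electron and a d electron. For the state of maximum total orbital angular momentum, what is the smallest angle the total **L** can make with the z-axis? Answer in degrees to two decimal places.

By the triangle rule, |l₁ − l₂| ≤ L ≤ l₁ + l₂.
L ∈ {1, 2, 3}.
The maximum is L = 3, with |L_tot| = ℏ√(3·4) = 2√3 ℏ.
The minimum angle with z is arccos(3/√12) ≈ 30.00°.

θ_min ≈ 30.00°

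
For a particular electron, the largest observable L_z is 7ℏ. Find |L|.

Since max m_l = l, l = 7.
|L| = √(l(l+1)) ℏ = 2√14 ℏ.

|L| = 2√14 ℏ ≈ 7.483ℏ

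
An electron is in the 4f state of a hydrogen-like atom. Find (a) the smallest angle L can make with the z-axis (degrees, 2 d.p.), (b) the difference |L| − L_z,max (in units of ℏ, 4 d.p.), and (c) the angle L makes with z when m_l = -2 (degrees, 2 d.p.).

θ_min ≈ 30.00°; |L|−L_z,max ≈ 0.4641ℏ; θ(m_l=-2) ≈ 125.26°

For 4f, l = 3.
cos θ_min = 3/√12, so θ_min ≈ 30.00°.
|L| − L_z,max = (2√3 − 3)ℏ ≈ 0.4641ℏ.
For m_l = -2: cos θ = -2/√12, θ ≈ 125.26°.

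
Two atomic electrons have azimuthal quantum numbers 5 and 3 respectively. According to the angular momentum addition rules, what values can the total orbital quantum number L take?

The total orbital quantum number L ranges from |l₁ − l₂| to l₁ + l₂ in integer steps.
Allowed values: L = 2, 3, 4, 5, 6, 7, 8.

L = 2, 3, 4, 5, 6, 7, 8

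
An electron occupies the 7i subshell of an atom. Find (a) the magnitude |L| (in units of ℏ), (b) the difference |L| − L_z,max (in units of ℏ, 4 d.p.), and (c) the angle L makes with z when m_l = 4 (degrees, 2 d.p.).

The 7i subshell has l = 6.
|L| = ℏ√(6·7) = √42 ℏ ≈ 6.481ℏ.
|L| − L_z,max = (√42 − 6)ℏ ≈ 0.4807ℏ.
For m_l = 4: cos θ = 4/√42, θ ≈ 51.89°.

|L| = √42 ℏ ≈ 6.481ℏ; |L|−L_z,max ≈ 0.4807ℏ; θ(m_l=4) ≈ 51.89°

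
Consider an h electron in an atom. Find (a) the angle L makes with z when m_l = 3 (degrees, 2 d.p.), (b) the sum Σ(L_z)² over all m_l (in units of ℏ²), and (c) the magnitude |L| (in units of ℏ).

θ(m_l=3) ≈ 56.79°; Σ(L_z)² = 110 ℏ²; |L| = √30 ℏ ≈ 5.477ℏ

For an h orbital, l = 5.
For m_l = 3: cos θ = 3/√30, θ ≈ 56.79°.
Σ m_l² = 110, so Σ(L_z)² = 110 ℏ².
|L| = ℏ√(5·6) = √30 ℏ ≈ 5.477ℏ.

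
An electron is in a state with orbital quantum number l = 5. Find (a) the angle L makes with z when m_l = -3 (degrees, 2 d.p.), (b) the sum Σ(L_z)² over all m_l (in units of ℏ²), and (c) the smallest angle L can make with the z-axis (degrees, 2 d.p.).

θ(m_l=-3) ≈ 123.21°; Σ(L_z)² = 110 ℏ²; θ_min ≈ 24.09°

For m_l = -3: cos θ = -3/√30, θ ≈ 123.21°.
Σ m_l² = 110, so Σ(L_z)² = 110 ℏ².
cos θ_min = 5/√30, so θ_min ≈ 24.09°.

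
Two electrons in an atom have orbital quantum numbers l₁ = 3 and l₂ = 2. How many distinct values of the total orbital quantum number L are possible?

5

By the triangle rule, |l₁ − l₂| ≤ L ≤ l₁ + l₂.
So L can be 1, 2, 3, 4, 5.
That is 5 values.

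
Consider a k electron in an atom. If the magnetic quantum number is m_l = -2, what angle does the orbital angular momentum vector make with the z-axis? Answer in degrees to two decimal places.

The letter k corresponds to l = 7.
|L| = √(l(l+1)) ℏ = 2√14 ℏ.
L_z = m_l ℏ = −2ℏ.
cos θ = L_z/|L| = -2/√56, so θ ≈ 105.50°.

θ ≈ 105.50°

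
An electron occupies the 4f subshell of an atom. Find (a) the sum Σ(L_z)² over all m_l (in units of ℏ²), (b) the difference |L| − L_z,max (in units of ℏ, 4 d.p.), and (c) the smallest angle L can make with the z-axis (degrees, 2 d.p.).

Σ(L_z)² = 28 ℏ²; |L|−L_z,max ≈ 0.4641ℏ; θ_min ≈ 30.00°

For 4f, l = 3.
Σ m_l² = 28, so Σ(L_z)² = 28 ℏ².
|L| − L_z,max = (2√3 − 3)ℏ ≈ 0.4641ℏ.
cos θ_min = 3/√12, so θ_min ≈ 30.00°.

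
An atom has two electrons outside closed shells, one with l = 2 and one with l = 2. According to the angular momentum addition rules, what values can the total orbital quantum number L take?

Angular momentum addition gives L = |l₁ − l₂|, …, l₁ + l₂.
So L can be 0, 1, 2, 3, 4.

L = 0, 1, 2, 3, 4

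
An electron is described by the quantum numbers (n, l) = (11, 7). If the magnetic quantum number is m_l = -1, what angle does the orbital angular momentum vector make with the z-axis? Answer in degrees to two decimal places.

|L| = √(l(l+1)) ℏ = 2√14 ℏ.
L_z = m_l ℏ = −1ℏ.
cos θ = L_z/|L| = -1/√56, so θ ≈ 97.68°.

θ ≈ 97.68°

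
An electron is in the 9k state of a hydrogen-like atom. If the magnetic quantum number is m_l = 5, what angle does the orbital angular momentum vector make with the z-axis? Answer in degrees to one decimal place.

For 9k, l = 7.
|L| = ℏ√(l(l+1)) = 2√14 ℏ.
L_z = m_l ℏ = 5ℏ.
cos θ = L_z/|L| = 5/√56, so θ ≈ 48.1°.

θ ≈ 48.1°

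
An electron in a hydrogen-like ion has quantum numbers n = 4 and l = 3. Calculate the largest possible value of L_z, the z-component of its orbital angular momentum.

L_z = m_l ℏ with m_l ∈ {−3, …, 3}; the maximum is m_l = 3.

L_z,max = 3ℏ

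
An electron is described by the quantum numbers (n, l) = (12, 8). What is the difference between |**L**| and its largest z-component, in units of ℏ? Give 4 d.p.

|L| = 6√2 ℏ ≈ 8.4853ℏ, while L_z,max = lℏ = 8ℏ.
The difference is (6√2 − 8)ℏ ≈ 0.4853ℏ.

|L| − L_z,max ≈ 0.4853ℏ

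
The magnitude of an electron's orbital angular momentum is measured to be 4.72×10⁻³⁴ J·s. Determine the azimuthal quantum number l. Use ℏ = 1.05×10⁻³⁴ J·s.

l = 4

In units of ℏ, |L| ≈ 4.495.
l(l+1) ≈ 4.495² ≈ 20.21, so l = 4.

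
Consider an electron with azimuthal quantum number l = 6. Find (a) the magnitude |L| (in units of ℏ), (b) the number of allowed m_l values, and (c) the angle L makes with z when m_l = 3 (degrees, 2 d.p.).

|L| = ℏ√(6·7) = √42 ℏ ≈ 6.481ℏ.
There are 2l+1 = 13 values of m_l.
For m_l = 3: cos θ = 3/√42, θ ≈ 62.42°.

|L| = √42 ℏ ≈ 6.481ℏ; 13 values; θ(m_l=3) ≈ 62.42°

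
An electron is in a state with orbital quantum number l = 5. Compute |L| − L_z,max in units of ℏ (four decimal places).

|L| = √30 ℏ ≈ 5.4772ℏ, while L_z,max = lℏ = 5ℏ.
The difference is (√30 − 5)ℏ ≈ 0.4772ℏ.

|L| − L_z,max ≈ 0.4772ℏ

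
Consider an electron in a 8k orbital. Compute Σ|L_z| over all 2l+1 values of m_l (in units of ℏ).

For 8k, l = 7.
The allowed m_l values are -7, -6, -5, -4, -3, -2, -1, 0, 1, 2, 3, 4, 5, 6, 7.
Σ|m_l| = l(l+1) = 56.

Σ|L_z| = 56 ℏ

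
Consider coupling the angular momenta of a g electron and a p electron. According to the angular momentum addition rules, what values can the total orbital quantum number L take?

L = 3, 4, 5

By the triangle rule, |l₁ − l₂| ≤ L ≤ l₁ + l₂.
So L can be 3, 4, 5.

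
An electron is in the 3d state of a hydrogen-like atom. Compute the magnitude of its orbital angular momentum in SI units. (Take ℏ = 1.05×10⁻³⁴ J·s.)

|L| = 2.57×10⁻³⁴ J·s

3d means n = 3, l = 2.
|L| = ℏ√(l(l+1)) = ℏ√(2·3) = √6 ℏ
Numerically, |L| = 2.449 × (1.05×10⁻³⁴ J·s) = 2.57×10⁻³⁴ J·s.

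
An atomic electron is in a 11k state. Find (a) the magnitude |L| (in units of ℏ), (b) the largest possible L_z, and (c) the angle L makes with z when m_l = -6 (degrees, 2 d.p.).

|L| = 2√14 ℏ ≈ 7.483ℏ; L_z,max = 7ℏ; θ(m_l=-6) ≈ 143.30°

11k means n = 11, l = 7.
|L| = ℏ√(7·8) = 2√14 ℏ ≈ 7.483ℏ.
L_z,max = lℏ = 7ℏ.
For m_l = -6: cos θ = -6/√56, θ ≈ 143.30°.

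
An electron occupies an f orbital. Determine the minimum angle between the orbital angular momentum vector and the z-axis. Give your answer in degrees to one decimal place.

θ_min ≈ 30.0°

An f state has l = 3.
|L|² = l(l+1)ℏ² = 12ℏ², so |L| = 2√3 ℏ.
The smallest angle corresponds to the largest L_z, i.e. m_l = l = 3, giving L_z = 3ℏ.
cos θ_min = 3/√12, so θ_min ≈ 30.0°.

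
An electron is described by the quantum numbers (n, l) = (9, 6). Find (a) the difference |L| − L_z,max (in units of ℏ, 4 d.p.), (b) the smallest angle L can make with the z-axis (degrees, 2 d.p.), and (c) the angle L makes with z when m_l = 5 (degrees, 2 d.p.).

|L|−L_z,max ≈ 0.4807ℏ; θ_min ≈ 22.21°; θ(m_l=5) ≈ 39.51°

|L| − L_z,max = (√42 − 6)ℏ ≈ 0.4807ℏ.
cos θ_min = 6/√42, so θ_min ≈ 22.21°.
For m_l = 5: cos θ = 5/√42, θ ≈ 39.51°.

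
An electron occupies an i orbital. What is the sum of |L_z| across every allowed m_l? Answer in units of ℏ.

Σ|L_z| = 42 ℏ

An i state has l = 6.
m_l runs from −6 to 6, i.e. {-6, -5, -4, -3, -2, -1, 0, 1, 2, 3, 4, 5, 6}.
Σ|m_l| = l(l+1) = 42.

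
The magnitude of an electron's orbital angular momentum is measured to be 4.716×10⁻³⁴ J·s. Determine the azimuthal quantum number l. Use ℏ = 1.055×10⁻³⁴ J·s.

In units of ℏ, |L| ≈ 4.470.
Set l(l+1) = 19.98; the integer solution is l = 4.

l = 4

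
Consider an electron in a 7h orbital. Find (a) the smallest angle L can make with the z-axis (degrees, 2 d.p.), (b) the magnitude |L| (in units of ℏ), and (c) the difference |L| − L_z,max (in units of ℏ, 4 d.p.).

7h means n = 7, l = 5.
cos θ_min = 5/√30, so θ_min ≈ 24.09°.
|L| = ℏ√(5·6) = √30 ℏ ≈ 5.477ℏ.
|L| − L_z,max = (√30 − 5)ℏ ≈ 0.4772ℏ.

θ_min ≈ 24.09°; |L| = √30 ℏ ≈ 5.477ℏ; |L|−L_z,max ≈ 0.4772ℏ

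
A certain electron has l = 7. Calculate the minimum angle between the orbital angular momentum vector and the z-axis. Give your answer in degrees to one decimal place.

|L| = √(l(l+1)) ℏ = 2√14 ℏ.
The smallest angle corresponds to the largest L_z, i.e. m_l = l = 7, giving L_z = 7ℏ.
cos θ_min = 7/√56, so θ_min ≈ 20.7°.

θ_min ≈ 20.7°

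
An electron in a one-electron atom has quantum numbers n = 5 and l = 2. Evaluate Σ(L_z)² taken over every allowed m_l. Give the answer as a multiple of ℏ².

m_l ∈ {-2, -1, 0, 1, 2}.
Σ m_l² = 2·(1 + 4) = 10.

Σ(L_z)² = 10 ℏ²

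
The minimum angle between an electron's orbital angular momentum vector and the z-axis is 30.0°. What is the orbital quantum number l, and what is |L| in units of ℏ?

cos θ_min = l/√(l(l+1)) = √(l/(l+1)), so l/(l+1) = cos²(30.0°) = 0.7500.
Solving: l = 3.
Then |L| = ℏ√(3·4) = 2√3 ℏ.

l = 3, |L| = 2√3 ℏ ≈ 3.464ℏ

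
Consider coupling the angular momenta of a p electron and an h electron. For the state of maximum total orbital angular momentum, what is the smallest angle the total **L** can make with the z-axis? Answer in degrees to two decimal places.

θ_min ≈ 22.21°

Angular momentum addition gives L = |l₁ − l₂|, …, l₁ + l₂.
So L can be 4, 5, 6.
The maximum is L = 6, with |L_tot| = ℏ√(6·7) = √42 ℏ.
The minimum angle with z is arccos(6/√42) ≈ 22.21°.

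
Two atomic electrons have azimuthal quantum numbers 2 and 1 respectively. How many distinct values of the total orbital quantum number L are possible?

The total orbital quantum number L ranges from |l₁ − l₂| to l₁ + l₂ in integer steps.
L ∈ {1, 2, 3}.
That is 3 values.

3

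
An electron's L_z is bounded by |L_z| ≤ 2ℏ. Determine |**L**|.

|L| = √6 ℏ ≈ 2.449ℏ

The maximum L_z equals lℏ, giving l = 2.
|L| = ℏ√(l(l+1)) = √6 ℏ.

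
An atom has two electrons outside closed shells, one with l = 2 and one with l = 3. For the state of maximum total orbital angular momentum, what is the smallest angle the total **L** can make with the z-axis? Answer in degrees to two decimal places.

θ_min ≈ 24.09°

By the triangle rule, |l₁ − l₂| ≤ L ≤ l₁ + l₂.
Allowed values: L = 1, 2, 3, 4, 5.
The maximum is L = 5, with |L_tot| = ℏ√(5·6) = √30 ℏ.
The minimum angle with z is arccos(5/√30) ≈ 24.09°.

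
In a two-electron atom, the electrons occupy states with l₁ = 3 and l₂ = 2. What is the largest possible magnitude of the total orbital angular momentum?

L runs from |3 − 2| = 1 to 3 + 2 = 5.
Allowed values: L = 1, 2, 3, 4, 5.
The largest magnitude corresponds to L = 5: |L_tot| = ℏ√(5·6) = √30 ℏ.

|L_tot|_max = √30 ℏ ≈ 5.477ℏ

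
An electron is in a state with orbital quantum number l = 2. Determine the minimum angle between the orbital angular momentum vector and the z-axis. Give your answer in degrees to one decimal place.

θ_min ≈ 35.3°

|L| = ℏ√(l(l+1)) = √6 ℏ.
The smallest angle corresponds to the largest L_z, i.e. m_l = l = 2, giving L_z = 2ℏ.
cos θ_min = 2/√6, so θ_min ≈ 35.3°.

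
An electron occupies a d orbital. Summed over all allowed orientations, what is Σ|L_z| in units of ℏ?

Σ|L_z| = 6 ℏ

A d state has l = 2.
m_l runs from −2 to 2, i.e. {-2, -1, 0, 1, 2}.
Σ|m_l| = l(l+1) = 6.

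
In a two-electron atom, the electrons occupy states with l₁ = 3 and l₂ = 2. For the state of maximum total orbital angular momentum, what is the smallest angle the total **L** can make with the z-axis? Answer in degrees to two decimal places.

By the triangle rule, |l₁ − l₂| ≤ L ≤ l₁ + l₂.
L ∈ {1, 2, 3, 4, 5}.
The maximum is L = 5, with |L_tot| = ℏ√(5·6) = √30 ℏ.
The minimum angle with z is arccos(5/√30) ≈ 24.09°.

θ_min ≈ 24.09°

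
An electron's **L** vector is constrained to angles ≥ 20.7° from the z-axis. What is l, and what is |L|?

cos²θ_min = l/(l+1) = 0.8751.
l = cos²θ/sin²θ ≈ 7.
Then |L| = ℏ√(7·8) = 2√14 ℏ.

l = 7, |L| = 2√14 ℏ ≈ 7.483ℏ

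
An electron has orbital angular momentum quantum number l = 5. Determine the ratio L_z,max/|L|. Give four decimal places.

L_z,max/|L| = 0.9129

|L| = √30 ℏ ≈ 5.4772ℏ, while L_z,max = lℏ = 5ℏ.
L_z,max/|L| = 5/√30 = 0.9129.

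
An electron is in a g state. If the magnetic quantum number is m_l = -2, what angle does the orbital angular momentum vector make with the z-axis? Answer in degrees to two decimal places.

θ ≈ 116.57°

A g state has l = 4.
|L|² = l(l+1)ℏ² = 20ℏ², so |L| = 2√5 ℏ.
L_z = m_l ℏ = −2ℏ.
cos θ = L_z/|L| = -2/√20, so θ ≈ 116.57°.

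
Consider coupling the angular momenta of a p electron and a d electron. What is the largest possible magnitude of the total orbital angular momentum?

|L_tot|_max = 2√3 ℏ ≈ 3.464ℏ

Angular momentum addition gives L = |l₁ − l₂|, …, l₁ + l₂.
Allowed values: L = 1, 2, 3.
The largest magnitude corresponds to L = 3: |L_tot| = ℏ√(3·4) = 2√3 ℏ.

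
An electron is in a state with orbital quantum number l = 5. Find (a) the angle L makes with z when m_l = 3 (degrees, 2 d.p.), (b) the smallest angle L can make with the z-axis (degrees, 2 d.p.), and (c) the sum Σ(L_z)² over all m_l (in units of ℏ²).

For m_l = 3: cos θ = 3/√30, θ ≈ 56.79°.
cos θ_min = 5/√30, so θ_min ≈ 24.09°.
Σ m_l² = 110, so Σ(L_z)² = 110 ℏ².

θ(m_l=3) ≈ 56.79°; θ_min ≈ 24.09°; Σ(L_z)² = 110 ℏ²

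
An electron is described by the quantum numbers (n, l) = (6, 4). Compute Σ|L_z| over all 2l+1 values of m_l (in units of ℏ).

Σ|L_z| = 20 ℏ

m_l ∈ {-4, -3, -2, -1, 0, 1, 2, 3, 4}.
Σ|m_l| = 2·4(4+1)/2 = 20.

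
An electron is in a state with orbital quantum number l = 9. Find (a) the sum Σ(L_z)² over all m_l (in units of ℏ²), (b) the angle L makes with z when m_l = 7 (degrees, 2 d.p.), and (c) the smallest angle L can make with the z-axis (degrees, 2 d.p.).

Σ(L_z)² = 570 ℏ²; θ(m_l=7) ≈ 42.45°; θ_min ≈ 18.43°

Σ m_l² = 570, so Σ(L_z)² = 570 ℏ².
For m_l = 7: cos θ = 7/√90, θ ≈ 42.45°.
cos θ_min = 9/√90, so θ_min ≈ 18.43°.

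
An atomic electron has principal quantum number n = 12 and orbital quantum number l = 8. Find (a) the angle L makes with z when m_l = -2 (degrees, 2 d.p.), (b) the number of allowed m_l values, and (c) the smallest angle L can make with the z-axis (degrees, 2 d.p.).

θ(m_l=-2) ≈ 103.63°; 17 values; θ_min ≈ 19.47°

For m_l = -2: cos θ = -2/√72, θ ≈ 103.63°.
There are 2l+1 = 17 values of m_l.
cos θ_min = 8/√72, so θ_min ≈ 19.47°.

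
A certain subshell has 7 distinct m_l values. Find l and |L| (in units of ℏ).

l = 3, |L| = 2√3 ℏ ≈ 3.464ℏ

7 = 2l + 1, so l = (7−1)/2 = 3.
Then |L| = √(l(l+1)) ℏ = 2√3 ℏ.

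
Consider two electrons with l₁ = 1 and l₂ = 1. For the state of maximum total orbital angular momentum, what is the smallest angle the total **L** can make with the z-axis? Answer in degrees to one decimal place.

Angular momentum addition gives L = |l₁ − l₂|, …, l₁ + l₂.
Allowed values: L = 0, 1, 2.
The maximum is L = 2, with |L_tot| = ℏ√(2·3) = √6 ℏ.
The minimum angle with z is arccos(2/√6) ≈ 35.3°.

θ_min ≈ 35.3°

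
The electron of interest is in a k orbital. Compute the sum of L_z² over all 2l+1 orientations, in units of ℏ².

Σ(L_z)² = 280 ℏ²

K corresponds to l = 7.
m_l ∈ {-7, -6, -5, -4, -3, -2, -1, 0, 1, 2, 3, 4, 5, 6, 7}.
Σ m_l² = 2·(1 + 4 + 9 + 16 + 25 + 36 + 49) = 280.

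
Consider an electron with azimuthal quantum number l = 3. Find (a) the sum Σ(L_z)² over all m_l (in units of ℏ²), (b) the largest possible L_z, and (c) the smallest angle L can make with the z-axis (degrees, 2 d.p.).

Σ m_l² = 28, so Σ(L_z)² = 28 ℏ².
L_z,max = lℏ = 3ℏ.
cos θ_min = 3/√12, so θ_min ≈ 30.00°.

Σ(L_z)² = 28 ℏ²; L_z,max = 3ℏ; θ_min ≈ 30.00°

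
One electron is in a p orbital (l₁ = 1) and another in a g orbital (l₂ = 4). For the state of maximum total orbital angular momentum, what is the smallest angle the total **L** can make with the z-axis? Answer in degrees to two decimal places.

θ_min ≈ 24.09°

Angular momentum addition gives L = |l₁ − l₂|, …, l₁ + l₂.
Allowed values: L = 3, 4, 5.
The maximum is L = 5, with |L_tot| = ℏ√(5·6) = √30 ℏ.
The minimum angle with z is arccos(5/√30) ≈ 24.09°.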